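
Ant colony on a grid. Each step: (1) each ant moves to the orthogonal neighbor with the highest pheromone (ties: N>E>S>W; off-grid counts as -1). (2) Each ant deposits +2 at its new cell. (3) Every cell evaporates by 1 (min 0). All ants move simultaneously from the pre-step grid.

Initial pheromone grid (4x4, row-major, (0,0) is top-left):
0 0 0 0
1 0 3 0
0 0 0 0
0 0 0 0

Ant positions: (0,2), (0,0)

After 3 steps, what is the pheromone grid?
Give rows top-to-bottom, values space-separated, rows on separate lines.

After step 1: ants at (1,2),(1,0)
  0 0 0 0
  2 0 4 0
  0 0 0 0
  0 0 0 0
After step 2: ants at (0,2),(0,0)
  1 0 1 0
  1 0 3 0
  0 0 0 0
  0 0 0 0
After step 3: ants at (1,2),(1,0)
  0 0 0 0
  2 0 4 0
  0 0 0 0
  0 0 0 0

0 0 0 0
2 0 4 0
0 0 0 0
0 0 0 0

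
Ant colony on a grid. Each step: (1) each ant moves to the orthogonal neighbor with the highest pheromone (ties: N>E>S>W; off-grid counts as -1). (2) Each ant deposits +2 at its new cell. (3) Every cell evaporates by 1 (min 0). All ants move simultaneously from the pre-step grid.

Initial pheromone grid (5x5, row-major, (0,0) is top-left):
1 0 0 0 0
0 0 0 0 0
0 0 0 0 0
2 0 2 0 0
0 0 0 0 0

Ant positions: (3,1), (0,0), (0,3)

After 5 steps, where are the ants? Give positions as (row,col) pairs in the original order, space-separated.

Step 1: ant0:(3,1)->E->(3,2) | ant1:(0,0)->E->(0,1) | ant2:(0,3)->E->(0,4)
  grid max=3 at (3,2)
Step 2: ant0:(3,2)->N->(2,2) | ant1:(0,1)->E->(0,2) | ant2:(0,4)->S->(1,4)
  grid max=2 at (3,2)
Step 3: ant0:(2,2)->S->(3,2) | ant1:(0,2)->E->(0,3) | ant2:(1,4)->N->(0,4)
  grid max=3 at (3,2)
Step 4: ant0:(3,2)->N->(2,2) | ant1:(0,3)->E->(0,4) | ant2:(0,4)->W->(0,3)
  grid max=2 at (0,3)
Step 5: ant0:(2,2)->S->(3,2) | ant1:(0,4)->W->(0,3) | ant2:(0,3)->E->(0,4)
  grid max=3 at (0,3)

(3,2) (0,3) (0,4)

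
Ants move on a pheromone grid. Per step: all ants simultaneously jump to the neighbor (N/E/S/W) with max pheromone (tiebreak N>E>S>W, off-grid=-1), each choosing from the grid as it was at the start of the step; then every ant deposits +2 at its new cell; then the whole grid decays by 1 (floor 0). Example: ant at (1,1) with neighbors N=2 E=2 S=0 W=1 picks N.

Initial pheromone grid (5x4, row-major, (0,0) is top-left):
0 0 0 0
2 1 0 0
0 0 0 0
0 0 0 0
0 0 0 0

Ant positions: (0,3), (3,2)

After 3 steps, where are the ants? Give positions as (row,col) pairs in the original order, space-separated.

Step 1: ant0:(0,3)->S->(1,3) | ant1:(3,2)->N->(2,2)
  grid max=1 at (1,0)
Step 2: ant0:(1,3)->N->(0,3) | ant1:(2,2)->N->(1,2)
  grid max=1 at (0,3)
Step 3: ant0:(0,3)->S->(1,3) | ant1:(1,2)->N->(0,2)
  grid max=1 at (0,2)

(1,3) (0,2)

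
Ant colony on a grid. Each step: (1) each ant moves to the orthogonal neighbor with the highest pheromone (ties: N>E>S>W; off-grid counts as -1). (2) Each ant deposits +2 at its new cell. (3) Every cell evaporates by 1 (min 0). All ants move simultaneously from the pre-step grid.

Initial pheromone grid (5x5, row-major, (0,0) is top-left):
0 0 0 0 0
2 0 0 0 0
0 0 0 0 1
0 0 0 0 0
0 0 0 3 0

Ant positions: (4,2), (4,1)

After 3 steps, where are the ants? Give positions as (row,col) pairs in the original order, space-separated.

Step 1: ant0:(4,2)->E->(4,3) | ant1:(4,1)->N->(3,1)
  grid max=4 at (4,3)
Step 2: ant0:(4,3)->N->(3,3) | ant1:(3,1)->N->(2,1)
  grid max=3 at (4,3)
Step 3: ant0:(3,3)->S->(4,3) | ant1:(2,1)->N->(1,1)
  grid max=4 at (4,3)

(4,3) (1,1)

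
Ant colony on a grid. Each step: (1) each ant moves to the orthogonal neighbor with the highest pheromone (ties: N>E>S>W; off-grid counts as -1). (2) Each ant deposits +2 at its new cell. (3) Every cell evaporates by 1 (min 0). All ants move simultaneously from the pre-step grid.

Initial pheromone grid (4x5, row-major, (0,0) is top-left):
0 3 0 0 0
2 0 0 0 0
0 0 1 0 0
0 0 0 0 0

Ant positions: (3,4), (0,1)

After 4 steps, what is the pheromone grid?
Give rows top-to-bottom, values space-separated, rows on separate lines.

After step 1: ants at (2,4),(0,2)
  0 2 1 0 0
  1 0 0 0 0
  0 0 0 0 1
  0 0 0 0 0
After step 2: ants at (1,4),(0,1)
  0 3 0 0 0
  0 0 0 0 1
  0 0 0 0 0
  0 0 0 0 0
After step 3: ants at (0,4),(0,2)
  0 2 1 0 1
  0 0 0 0 0
  0 0 0 0 0
  0 0 0 0 0
After step 4: ants at (1,4),(0,1)
  0 3 0 0 0
  0 0 0 0 1
  0 0 0 0 0
  0 0 0 0 0

0 3 0 0 0
0 0 0 0 1
0 0 0 0 0
0 0 0 0 0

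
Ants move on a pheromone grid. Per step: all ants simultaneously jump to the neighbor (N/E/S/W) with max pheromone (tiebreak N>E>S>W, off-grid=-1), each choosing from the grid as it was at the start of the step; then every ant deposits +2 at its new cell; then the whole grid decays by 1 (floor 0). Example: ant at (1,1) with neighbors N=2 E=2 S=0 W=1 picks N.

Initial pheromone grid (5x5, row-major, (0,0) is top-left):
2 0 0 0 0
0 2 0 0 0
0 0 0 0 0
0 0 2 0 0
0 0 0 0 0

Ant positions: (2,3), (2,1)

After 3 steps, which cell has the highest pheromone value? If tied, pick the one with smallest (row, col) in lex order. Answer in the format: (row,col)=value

Answer: (1,1)=3

Derivation:
Step 1: ant0:(2,3)->N->(1,3) | ant1:(2,1)->N->(1,1)
  grid max=3 at (1,1)
Step 2: ant0:(1,3)->N->(0,3) | ant1:(1,1)->N->(0,1)
  grid max=2 at (1,1)
Step 3: ant0:(0,3)->E->(0,4) | ant1:(0,1)->S->(1,1)
  grid max=3 at (1,1)
Final grid:
  0 0 0 0 1
  0 3 0 0 0
  0 0 0 0 0
  0 0 0 0 0
  0 0 0 0 0
Max pheromone 3 at (1,1)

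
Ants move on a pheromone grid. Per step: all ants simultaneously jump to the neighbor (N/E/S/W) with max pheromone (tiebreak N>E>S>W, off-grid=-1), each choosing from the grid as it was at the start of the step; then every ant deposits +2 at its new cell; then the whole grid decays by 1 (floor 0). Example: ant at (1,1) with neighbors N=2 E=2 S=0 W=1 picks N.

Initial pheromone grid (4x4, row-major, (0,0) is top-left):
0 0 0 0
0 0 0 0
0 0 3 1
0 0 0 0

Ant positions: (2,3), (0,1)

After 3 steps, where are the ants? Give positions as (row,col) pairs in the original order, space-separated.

Step 1: ant0:(2,3)->W->(2,2) | ant1:(0,1)->E->(0,2)
  grid max=4 at (2,2)
Step 2: ant0:(2,2)->N->(1,2) | ant1:(0,2)->E->(0,3)
  grid max=3 at (2,2)
Step 3: ant0:(1,2)->S->(2,2) | ant1:(0,3)->S->(1,3)
  grid max=4 at (2,2)

(2,2) (1,3)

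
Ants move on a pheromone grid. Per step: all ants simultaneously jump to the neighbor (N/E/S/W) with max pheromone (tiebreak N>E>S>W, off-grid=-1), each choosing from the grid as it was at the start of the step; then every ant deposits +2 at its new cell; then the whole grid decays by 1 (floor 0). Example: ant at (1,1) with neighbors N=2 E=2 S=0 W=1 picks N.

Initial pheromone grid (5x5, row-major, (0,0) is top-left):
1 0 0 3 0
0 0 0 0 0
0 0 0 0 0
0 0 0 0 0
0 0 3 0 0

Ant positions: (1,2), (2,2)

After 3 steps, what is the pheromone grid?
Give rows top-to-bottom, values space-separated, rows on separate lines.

After step 1: ants at (0,2),(1,2)
  0 0 1 2 0
  0 0 1 0 0
  0 0 0 0 0
  0 0 0 0 0
  0 0 2 0 0
After step 2: ants at (0,3),(0,2)
  0 0 2 3 0
  0 0 0 0 0
  0 0 0 0 0
  0 0 0 0 0
  0 0 1 0 0
After step 3: ants at (0,2),(0,3)
  0 0 3 4 0
  0 0 0 0 0
  0 0 0 0 0
  0 0 0 0 0
  0 0 0 0 0

0 0 3 4 0
0 0 0 0 0
0 0 0 0 0
0 0 0 0 0
0 0 0 0 0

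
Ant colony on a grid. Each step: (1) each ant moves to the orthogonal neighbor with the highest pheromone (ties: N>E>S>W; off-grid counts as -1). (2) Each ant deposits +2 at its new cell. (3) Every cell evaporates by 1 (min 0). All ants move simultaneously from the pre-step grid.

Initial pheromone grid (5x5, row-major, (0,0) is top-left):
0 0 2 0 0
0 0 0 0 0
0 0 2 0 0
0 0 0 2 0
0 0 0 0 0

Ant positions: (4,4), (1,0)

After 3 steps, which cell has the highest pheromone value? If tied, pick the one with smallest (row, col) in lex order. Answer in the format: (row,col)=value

Step 1: ant0:(4,4)->N->(3,4) | ant1:(1,0)->N->(0,0)
  grid max=1 at (0,0)
Step 2: ant0:(3,4)->W->(3,3) | ant1:(0,0)->E->(0,1)
  grid max=2 at (3,3)
Step 3: ant0:(3,3)->N->(2,3) | ant1:(0,1)->E->(0,2)
  grid max=1 at (0,2)
Final grid:
  0 0 1 0 0
  0 0 0 0 0
  0 0 0 1 0
  0 0 0 1 0
  0 0 0 0 0
Max pheromone 1 at (0,2)

Answer: (0,2)=1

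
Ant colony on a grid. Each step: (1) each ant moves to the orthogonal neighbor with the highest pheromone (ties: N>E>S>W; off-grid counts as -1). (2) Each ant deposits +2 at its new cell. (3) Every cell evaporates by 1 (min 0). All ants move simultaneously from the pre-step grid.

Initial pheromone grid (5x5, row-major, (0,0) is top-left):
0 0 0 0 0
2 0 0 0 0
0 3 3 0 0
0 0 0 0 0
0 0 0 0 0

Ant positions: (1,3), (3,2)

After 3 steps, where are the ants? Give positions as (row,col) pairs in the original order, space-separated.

Step 1: ant0:(1,3)->N->(0,3) | ant1:(3,2)->N->(2,2)
  grid max=4 at (2,2)
Step 2: ant0:(0,3)->E->(0,4) | ant1:(2,2)->W->(2,1)
  grid max=3 at (2,1)
Step 3: ant0:(0,4)->S->(1,4) | ant1:(2,1)->E->(2,2)
  grid max=4 at (2,2)

(1,4) (2,2)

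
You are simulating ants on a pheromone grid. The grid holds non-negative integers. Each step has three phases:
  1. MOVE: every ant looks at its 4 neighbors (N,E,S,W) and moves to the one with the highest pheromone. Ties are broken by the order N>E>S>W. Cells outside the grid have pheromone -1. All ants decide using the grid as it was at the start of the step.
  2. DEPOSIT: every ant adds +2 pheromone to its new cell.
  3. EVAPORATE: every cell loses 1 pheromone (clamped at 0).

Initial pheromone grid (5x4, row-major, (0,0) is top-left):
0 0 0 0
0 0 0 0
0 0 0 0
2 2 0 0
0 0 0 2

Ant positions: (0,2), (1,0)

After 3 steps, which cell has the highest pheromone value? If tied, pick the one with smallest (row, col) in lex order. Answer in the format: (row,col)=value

Step 1: ant0:(0,2)->E->(0,3) | ant1:(1,0)->N->(0,0)
  grid max=1 at (0,0)
Step 2: ant0:(0,3)->S->(1,3) | ant1:(0,0)->E->(0,1)
  grid max=1 at (0,1)
Step 3: ant0:(1,3)->N->(0,3) | ant1:(0,1)->E->(0,2)
  grid max=1 at (0,2)
Final grid:
  0 0 1 1
  0 0 0 0
  0 0 0 0
  0 0 0 0
  0 0 0 0
Max pheromone 1 at (0,2)

Answer: (0,2)=1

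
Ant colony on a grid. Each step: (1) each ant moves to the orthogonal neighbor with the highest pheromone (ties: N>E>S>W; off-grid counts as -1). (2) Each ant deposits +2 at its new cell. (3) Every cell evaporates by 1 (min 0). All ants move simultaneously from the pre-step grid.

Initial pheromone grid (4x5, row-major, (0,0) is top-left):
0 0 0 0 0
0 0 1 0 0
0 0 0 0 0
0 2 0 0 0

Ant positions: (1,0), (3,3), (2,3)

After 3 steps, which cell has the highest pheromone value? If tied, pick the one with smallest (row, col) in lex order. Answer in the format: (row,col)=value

Answer: (1,3)=3

Derivation:
Step 1: ant0:(1,0)->N->(0,0) | ant1:(3,3)->N->(2,3) | ant2:(2,3)->N->(1,3)
  grid max=1 at (0,0)
Step 2: ant0:(0,0)->E->(0,1) | ant1:(2,3)->N->(1,3) | ant2:(1,3)->S->(2,3)
  grid max=2 at (1,3)
Step 3: ant0:(0,1)->E->(0,2) | ant1:(1,3)->S->(2,3) | ant2:(2,3)->N->(1,3)
  grid max=3 at (1,3)
Final grid:
  0 0 1 0 0
  0 0 0 3 0
  0 0 0 3 0
  0 0 0 0 0
Max pheromone 3 at (1,3)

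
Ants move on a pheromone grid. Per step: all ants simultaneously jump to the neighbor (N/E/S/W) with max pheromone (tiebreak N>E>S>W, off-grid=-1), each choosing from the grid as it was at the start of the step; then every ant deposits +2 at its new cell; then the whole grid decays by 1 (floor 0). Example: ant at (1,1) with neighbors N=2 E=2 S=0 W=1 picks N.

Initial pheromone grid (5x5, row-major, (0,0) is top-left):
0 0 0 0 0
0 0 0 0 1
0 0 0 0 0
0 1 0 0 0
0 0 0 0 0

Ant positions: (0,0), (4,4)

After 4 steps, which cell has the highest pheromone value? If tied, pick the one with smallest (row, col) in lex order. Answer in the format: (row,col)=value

Answer: (0,4)=3

Derivation:
Step 1: ant0:(0,0)->E->(0,1) | ant1:(4,4)->N->(3,4)
  grid max=1 at (0,1)
Step 2: ant0:(0,1)->E->(0,2) | ant1:(3,4)->N->(2,4)
  grid max=1 at (0,2)
Step 3: ant0:(0,2)->E->(0,3) | ant1:(2,4)->N->(1,4)
  grid max=1 at (0,3)
Step 4: ant0:(0,3)->E->(0,4) | ant1:(1,4)->N->(0,4)
  grid max=3 at (0,4)
Final grid:
  0 0 0 0 3
  0 0 0 0 0
  0 0 0 0 0
  0 0 0 0 0
  0 0 0 0 0
Max pheromone 3 at (0,4)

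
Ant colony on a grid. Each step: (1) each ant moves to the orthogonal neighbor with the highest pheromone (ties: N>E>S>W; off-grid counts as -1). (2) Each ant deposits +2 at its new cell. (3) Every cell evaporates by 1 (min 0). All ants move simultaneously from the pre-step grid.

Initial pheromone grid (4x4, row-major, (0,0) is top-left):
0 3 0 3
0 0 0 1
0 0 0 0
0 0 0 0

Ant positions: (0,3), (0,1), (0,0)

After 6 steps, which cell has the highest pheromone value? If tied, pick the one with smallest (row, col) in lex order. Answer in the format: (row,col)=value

Step 1: ant0:(0,3)->S->(1,3) | ant1:(0,1)->E->(0,2) | ant2:(0,0)->E->(0,1)
  grid max=4 at (0,1)
Step 2: ant0:(1,3)->N->(0,3) | ant1:(0,2)->W->(0,1) | ant2:(0,1)->E->(0,2)
  grid max=5 at (0,1)
Step 3: ant0:(0,3)->W->(0,2) | ant1:(0,1)->E->(0,2) | ant2:(0,2)->W->(0,1)
  grid max=6 at (0,1)
Step 4: ant0:(0,2)->W->(0,1) | ant1:(0,2)->W->(0,1) | ant2:(0,1)->E->(0,2)
  grid max=9 at (0,1)
Step 5: ant0:(0,1)->E->(0,2) | ant1:(0,1)->E->(0,2) | ant2:(0,2)->W->(0,1)
  grid max=10 at (0,1)
Step 6: ant0:(0,2)->W->(0,1) | ant1:(0,2)->W->(0,1) | ant2:(0,1)->E->(0,2)
  grid max=13 at (0,1)
Final grid:
  0 13 10 0
  0 0 0 0
  0 0 0 0
  0 0 0 0
Max pheromone 13 at (0,1)

Answer: (0,1)=13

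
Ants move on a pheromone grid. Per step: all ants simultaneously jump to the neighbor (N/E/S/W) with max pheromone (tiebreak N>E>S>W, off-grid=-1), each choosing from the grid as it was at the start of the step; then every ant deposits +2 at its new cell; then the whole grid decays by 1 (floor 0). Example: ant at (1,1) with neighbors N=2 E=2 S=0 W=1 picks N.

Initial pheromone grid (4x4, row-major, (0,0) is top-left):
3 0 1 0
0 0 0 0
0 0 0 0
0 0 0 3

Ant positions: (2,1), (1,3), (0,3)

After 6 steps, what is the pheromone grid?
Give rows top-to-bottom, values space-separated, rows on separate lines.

After step 1: ants at (1,1),(0,3),(0,2)
  2 0 2 1
  0 1 0 0
  0 0 0 0
  0 0 0 2
After step 2: ants at (0,1),(0,2),(0,3)
  1 1 3 2
  0 0 0 0
  0 0 0 0
  0 0 0 1
After step 3: ants at (0,2),(0,3),(0,2)
  0 0 6 3
  0 0 0 0
  0 0 0 0
  0 0 0 0
After step 4: ants at (0,3),(0,2),(0,3)
  0 0 7 6
  0 0 0 0
  0 0 0 0
  0 0 0 0
After step 5: ants at (0,2),(0,3),(0,2)
  0 0 10 7
  0 0 0 0
  0 0 0 0
  0 0 0 0
After step 6: ants at (0,3),(0,2),(0,3)
  0 0 11 10
  0 0 0 0
  0 0 0 0
  0 0 0 0

0 0 11 10
0 0 0 0
0 0 0 0
0 0 0 0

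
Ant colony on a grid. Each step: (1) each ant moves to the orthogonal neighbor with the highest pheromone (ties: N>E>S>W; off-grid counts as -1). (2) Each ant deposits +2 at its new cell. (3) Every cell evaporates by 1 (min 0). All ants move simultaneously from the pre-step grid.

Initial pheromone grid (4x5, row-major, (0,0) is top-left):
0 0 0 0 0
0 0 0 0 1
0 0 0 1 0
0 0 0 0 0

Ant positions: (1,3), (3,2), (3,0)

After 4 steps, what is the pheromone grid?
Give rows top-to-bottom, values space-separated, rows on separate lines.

After step 1: ants at (1,4),(2,2),(2,0)
  0 0 0 0 0
  0 0 0 0 2
  1 0 1 0 0
  0 0 0 0 0
After step 2: ants at (0,4),(1,2),(1,0)
  0 0 0 0 1
  1 0 1 0 1
  0 0 0 0 0
  0 0 0 0 0
After step 3: ants at (1,4),(0,2),(0,0)
  1 0 1 0 0
  0 0 0 0 2
  0 0 0 0 0
  0 0 0 0 0
After step 4: ants at (0,4),(0,3),(0,1)
  0 1 0 1 1
  0 0 0 0 1
  0 0 0 0 0
  0 0 0 0 0

0 1 0 1 1
0 0 0 0 1
0 0 0 0 0
0 0 0 0 0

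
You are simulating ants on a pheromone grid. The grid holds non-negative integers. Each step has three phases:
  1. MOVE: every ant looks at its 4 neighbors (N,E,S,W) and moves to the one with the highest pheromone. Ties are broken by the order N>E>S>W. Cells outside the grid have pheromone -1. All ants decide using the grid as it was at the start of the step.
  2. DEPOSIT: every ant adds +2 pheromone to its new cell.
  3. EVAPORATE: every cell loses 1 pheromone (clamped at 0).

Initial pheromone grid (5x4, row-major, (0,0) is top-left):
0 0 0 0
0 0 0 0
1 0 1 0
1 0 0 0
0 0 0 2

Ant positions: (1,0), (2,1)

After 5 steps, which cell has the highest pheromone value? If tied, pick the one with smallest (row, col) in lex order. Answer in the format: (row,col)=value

Step 1: ant0:(1,0)->S->(2,0) | ant1:(2,1)->E->(2,2)
  grid max=2 at (2,0)
Step 2: ant0:(2,0)->N->(1,0) | ant1:(2,2)->N->(1,2)
  grid max=1 at (1,0)
Step 3: ant0:(1,0)->S->(2,0) | ant1:(1,2)->S->(2,2)
  grid max=2 at (2,0)
Step 4: ant0:(2,0)->N->(1,0) | ant1:(2,2)->N->(1,2)
  grid max=1 at (1,0)
Step 5: ant0:(1,0)->S->(2,0) | ant1:(1,2)->S->(2,2)
  grid max=2 at (2,0)
Final grid:
  0 0 0 0
  0 0 0 0
  2 0 2 0
  0 0 0 0
  0 0 0 0
Max pheromone 2 at (2,0)

Answer: (2,0)=2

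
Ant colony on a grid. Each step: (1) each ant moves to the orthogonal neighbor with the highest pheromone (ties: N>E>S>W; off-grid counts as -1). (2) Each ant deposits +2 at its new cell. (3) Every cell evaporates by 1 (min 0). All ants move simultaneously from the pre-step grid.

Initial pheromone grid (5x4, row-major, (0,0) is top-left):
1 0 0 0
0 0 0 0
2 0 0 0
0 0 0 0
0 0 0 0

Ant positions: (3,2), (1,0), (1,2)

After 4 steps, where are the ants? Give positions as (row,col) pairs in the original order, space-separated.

Step 1: ant0:(3,2)->N->(2,2) | ant1:(1,0)->S->(2,0) | ant2:(1,2)->N->(0,2)
  grid max=3 at (2,0)
Step 2: ant0:(2,2)->N->(1,2) | ant1:(2,0)->N->(1,0) | ant2:(0,2)->E->(0,3)
  grid max=2 at (2,0)
Step 3: ant0:(1,2)->N->(0,2) | ant1:(1,0)->S->(2,0) | ant2:(0,3)->S->(1,3)
  grid max=3 at (2,0)
Step 4: ant0:(0,2)->E->(0,3) | ant1:(2,0)->N->(1,0) | ant2:(1,3)->N->(0,3)
  grid max=3 at (0,3)

(0,3) (1,0) (0,3)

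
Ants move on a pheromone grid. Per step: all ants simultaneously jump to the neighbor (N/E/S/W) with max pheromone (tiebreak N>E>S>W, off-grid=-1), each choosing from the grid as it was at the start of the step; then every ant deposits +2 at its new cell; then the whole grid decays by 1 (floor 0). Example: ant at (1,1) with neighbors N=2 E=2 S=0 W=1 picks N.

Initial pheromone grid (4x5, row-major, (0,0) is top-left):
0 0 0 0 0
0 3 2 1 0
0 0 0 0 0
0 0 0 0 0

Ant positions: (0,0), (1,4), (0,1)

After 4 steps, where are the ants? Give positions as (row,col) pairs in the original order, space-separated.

Step 1: ant0:(0,0)->E->(0,1) | ant1:(1,4)->W->(1,3) | ant2:(0,1)->S->(1,1)
  grid max=4 at (1,1)
Step 2: ant0:(0,1)->S->(1,1) | ant1:(1,3)->W->(1,2) | ant2:(1,1)->N->(0,1)
  grid max=5 at (1,1)
Step 3: ant0:(1,1)->N->(0,1) | ant1:(1,2)->W->(1,1) | ant2:(0,1)->S->(1,1)
  grid max=8 at (1,1)
Step 4: ant0:(0,1)->S->(1,1) | ant1:(1,1)->N->(0,1) | ant2:(1,1)->N->(0,1)
  grid max=9 at (1,1)

(1,1) (0,1) (0,1)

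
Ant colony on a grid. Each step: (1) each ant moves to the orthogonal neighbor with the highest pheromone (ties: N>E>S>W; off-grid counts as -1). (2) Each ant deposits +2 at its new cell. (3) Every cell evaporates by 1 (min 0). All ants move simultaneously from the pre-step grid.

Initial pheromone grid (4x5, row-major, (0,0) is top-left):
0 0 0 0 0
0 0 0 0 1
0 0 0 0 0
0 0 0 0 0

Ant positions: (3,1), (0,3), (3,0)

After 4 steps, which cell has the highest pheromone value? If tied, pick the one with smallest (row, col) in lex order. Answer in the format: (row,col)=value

Step 1: ant0:(3,1)->N->(2,1) | ant1:(0,3)->E->(0,4) | ant2:(3,0)->N->(2,0)
  grid max=1 at (0,4)
Step 2: ant0:(2,1)->W->(2,0) | ant1:(0,4)->S->(1,4) | ant2:(2,0)->E->(2,1)
  grid max=2 at (2,0)
Step 3: ant0:(2,0)->E->(2,1) | ant1:(1,4)->N->(0,4) | ant2:(2,1)->W->(2,0)
  grid max=3 at (2,0)
Step 4: ant0:(2,1)->W->(2,0) | ant1:(0,4)->S->(1,4) | ant2:(2,0)->E->(2,1)
  grid max=4 at (2,0)
Final grid:
  0 0 0 0 0
  0 0 0 0 1
  4 4 0 0 0
  0 0 0 0 0
Max pheromone 4 at (2,0)

Answer: (2,0)=4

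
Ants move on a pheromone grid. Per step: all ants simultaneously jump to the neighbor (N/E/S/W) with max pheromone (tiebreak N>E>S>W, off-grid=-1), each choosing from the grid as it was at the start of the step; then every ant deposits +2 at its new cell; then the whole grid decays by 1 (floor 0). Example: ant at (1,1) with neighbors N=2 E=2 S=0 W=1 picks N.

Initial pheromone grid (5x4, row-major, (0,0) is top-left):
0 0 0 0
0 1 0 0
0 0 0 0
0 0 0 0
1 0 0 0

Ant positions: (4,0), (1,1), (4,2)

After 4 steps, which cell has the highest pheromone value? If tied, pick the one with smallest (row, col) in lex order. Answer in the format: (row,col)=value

Answer: (0,0)=1

Derivation:
Step 1: ant0:(4,0)->N->(3,0) | ant1:(1,1)->N->(0,1) | ant2:(4,2)->N->(3,2)
  grid max=1 at (0,1)
Step 2: ant0:(3,0)->N->(2,0) | ant1:(0,1)->E->(0,2) | ant2:(3,2)->N->(2,2)
  grid max=1 at (0,2)
Step 3: ant0:(2,0)->N->(1,0) | ant1:(0,2)->E->(0,3) | ant2:(2,2)->N->(1,2)
  grid max=1 at (0,3)
Step 4: ant0:(1,0)->N->(0,0) | ant1:(0,3)->S->(1,3) | ant2:(1,2)->N->(0,2)
  grid max=1 at (0,0)
Final grid:
  1 0 1 0
  0 0 0 1
  0 0 0 0
  0 0 0 0
  0 0 0 0
Max pheromone 1 at (0,0)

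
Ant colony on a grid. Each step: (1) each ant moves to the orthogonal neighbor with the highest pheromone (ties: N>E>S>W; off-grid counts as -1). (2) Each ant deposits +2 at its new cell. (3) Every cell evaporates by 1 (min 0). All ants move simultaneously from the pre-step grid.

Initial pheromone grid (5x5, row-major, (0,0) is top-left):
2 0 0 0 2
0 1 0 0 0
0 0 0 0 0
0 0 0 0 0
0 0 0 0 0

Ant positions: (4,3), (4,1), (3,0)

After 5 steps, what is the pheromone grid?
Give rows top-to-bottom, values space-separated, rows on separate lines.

After step 1: ants at (3,3),(3,1),(2,0)
  1 0 0 0 1
  0 0 0 0 0
  1 0 0 0 0
  0 1 0 1 0
  0 0 0 0 0
After step 2: ants at (2,3),(2,1),(1,0)
  0 0 0 0 0
  1 0 0 0 0
  0 1 0 1 0
  0 0 0 0 0
  0 0 0 0 0
After step 3: ants at (1,3),(1,1),(0,0)
  1 0 0 0 0
  0 1 0 1 0
  0 0 0 0 0
  0 0 0 0 0
  0 0 0 0 0
After step 4: ants at (0,3),(0,1),(0,1)
  0 3 0 1 0
  0 0 0 0 0
  0 0 0 0 0
  0 0 0 0 0
  0 0 0 0 0
After step 5: ants at (0,4),(0,2),(0,2)
  0 2 3 0 1
  0 0 0 0 0
  0 0 0 0 0
  0 0 0 0 0
  0 0 0 0 0

0 2 3 0 1
0 0 0 0 0
0 0 0 0 0
0 0 0 0 0
0 0 0 0 0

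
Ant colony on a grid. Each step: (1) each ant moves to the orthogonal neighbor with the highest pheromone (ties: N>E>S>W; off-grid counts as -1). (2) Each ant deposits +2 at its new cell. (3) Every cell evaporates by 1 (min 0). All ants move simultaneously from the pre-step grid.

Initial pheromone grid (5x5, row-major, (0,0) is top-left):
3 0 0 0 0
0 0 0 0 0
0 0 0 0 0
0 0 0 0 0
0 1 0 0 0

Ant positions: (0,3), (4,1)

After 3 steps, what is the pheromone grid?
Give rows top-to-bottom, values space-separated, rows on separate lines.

After step 1: ants at (0,4),(3,1)
  2 0 0 0 1
  0 0 0 0 0
  0 0 0 0 0
  0 1 0 0 0
  0 0 0 0 0
After step 2: ants at (1,4),(2,1)
  1 0 0 0 0
  0 0 0 0 1
  0 1 0 0 0
  0 0 0 0 0
  0 0 0 0 0
After step 3: ants at (0,4),(1,1)
  0 0 0 0 1
  0 1 0 0 0
  0 0 0 0 0
  0 0 0 0 0
  0 0 0 0 0

0 0 0 0 1
0 1 0 0 0
0 0 0 0 0
0 0 0 0 0
0 0 0 0 0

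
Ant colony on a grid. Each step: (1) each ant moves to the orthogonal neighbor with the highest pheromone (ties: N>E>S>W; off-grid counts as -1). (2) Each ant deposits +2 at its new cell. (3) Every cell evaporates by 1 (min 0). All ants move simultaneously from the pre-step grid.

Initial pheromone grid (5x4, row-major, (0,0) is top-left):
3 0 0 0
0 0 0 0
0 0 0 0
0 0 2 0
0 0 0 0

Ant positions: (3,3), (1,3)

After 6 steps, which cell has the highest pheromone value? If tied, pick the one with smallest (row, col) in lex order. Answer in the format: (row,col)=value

Answer: (3,2)=2

Derivation:
Step 1: ant0:(3,3)->W->(3,2) | ant1:(1,3)->N->(0,3)
  grid max=3 at (3,2)
Step 2: ant0:(3,2)->N->(2,2) | ant1:(0,3)->S->(1,3)
  grid max=2 at (3,2)
Step 3: ant0:(2,2)->S->(3,2) | ant1:(1,3)->N->(0,3)
  grid max=3 at (3,2)
Step 4: ant0:(3,2)->N->(2,2) | ant1:(0,3)->S->(1,3)
  grid max=2 at (3,2)
Step 5: ant0:(2,2)->S->(3,2) | ant1:(1,3)->N->(0,3)
  grid max=3 at (3,2)
Step 6: ant0:(3,2)->N->(2,2) | ant1:(0,3)->S->(1,3)
  grid max=2 at (3,2)
Final grid:
  0 0 0 0
  0 0 0 1
  0 0 1 0
  0 0 2 0
  0 0 0 0
Max pheromone 2 at (3,2)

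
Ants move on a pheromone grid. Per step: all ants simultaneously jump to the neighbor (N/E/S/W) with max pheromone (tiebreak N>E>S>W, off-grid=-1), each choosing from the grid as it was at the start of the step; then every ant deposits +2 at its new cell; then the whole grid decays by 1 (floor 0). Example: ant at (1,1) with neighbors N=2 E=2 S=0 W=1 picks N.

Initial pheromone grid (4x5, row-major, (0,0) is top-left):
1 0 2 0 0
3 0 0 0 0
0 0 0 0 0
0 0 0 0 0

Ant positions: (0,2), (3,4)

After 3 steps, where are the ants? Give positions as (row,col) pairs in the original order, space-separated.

Step 1: ant0:(0,2)->E->(0,3) | ant1:(3,4)->N->(2,4)
  grid max=2 at (1,0)
Step 2: ant0:(0,3)->W->(0,2) | ant1:(2,4)->N->(1,4)
  grid max=2 at (0,2)
Step 3: ant0:(0,2)->E->(0,3) | ant1:(1,4)->N->(0,4)
  grid max=1 at (0,2)

(0,3) (0,4)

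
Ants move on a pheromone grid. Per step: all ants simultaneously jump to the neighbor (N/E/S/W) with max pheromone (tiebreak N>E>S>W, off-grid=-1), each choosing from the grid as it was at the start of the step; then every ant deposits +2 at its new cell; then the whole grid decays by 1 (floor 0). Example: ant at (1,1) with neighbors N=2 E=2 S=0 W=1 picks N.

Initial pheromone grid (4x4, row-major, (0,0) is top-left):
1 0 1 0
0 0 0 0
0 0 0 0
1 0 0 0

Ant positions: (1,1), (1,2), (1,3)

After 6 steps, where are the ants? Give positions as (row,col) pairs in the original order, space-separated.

Step 1: ant0:(1,1)->N->(0,1) | ant1:(1,2)->N->(0,2) | ant2:(1,3)->N->(0,3)
  grid max=2 at (0,2)
Step 2: ant0:(0,1)->E->(0,2) | ant1:(0,2)->E->(0,3) | ant2:(0,3)->W->(0,2)
  grid max=5 at (0,2)
Step 3: ant0:(0,2)->E->(0,3) | ant1:(0,3)->W->(0,2) | ant2:(0,2)->E->(0,3)
  grid max=6 at (0,2)
Step 4: ant0:(0,3)->W->(0,2) | ant1:(0,2)->E->(0,3) | ant2:(0,3)->W->(0,2)
  grid max=9 at (0,2)
Step 5: ant0:(0,2)->E->(0,3) | ant1:(0,3)->W->(0,2) | ant2:(0,2)->E->(0,3)
  grid max=10 at (0,2)
Step 6: ant0:(0,3)->W->(0,2) | ant1:(0,2)->E->(0,3) | ant2:(0,3)->W->(0,2)
  grid max=13 at (0,2)

(0,2) (0,3) (0,2)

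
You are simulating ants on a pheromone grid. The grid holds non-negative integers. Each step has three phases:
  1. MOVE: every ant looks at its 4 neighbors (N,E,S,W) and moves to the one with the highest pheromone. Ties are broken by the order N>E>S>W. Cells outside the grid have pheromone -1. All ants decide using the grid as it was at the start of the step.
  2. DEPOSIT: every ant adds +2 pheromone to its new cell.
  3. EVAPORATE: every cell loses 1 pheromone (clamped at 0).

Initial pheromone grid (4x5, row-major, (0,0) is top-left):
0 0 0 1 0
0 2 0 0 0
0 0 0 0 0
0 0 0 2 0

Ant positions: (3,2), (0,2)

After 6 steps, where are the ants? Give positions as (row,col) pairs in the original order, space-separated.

Step 1: ant0:(3,2)->E->(3,3) | ant1:(0,2)->E->(0,3)
  grid max=3 at (3,3)
Step 2: ant0:(3,3)->N->(2,3) | ant1:(0,3)->E->(0,4)
  grid max=2 at (3,3)
Step 3: ant0:(2,3)->S->(3,3) | ant1:(0,4)->W->(0,3)
  grid max=3 at (3,3)
Step 4: ant0:(3,3)->N->(2,3) | ant1:(0,3)->E->(0,4)
  grid max=2 at (3,3)
Step 5: ant0:(2,3)->S->(3,3) | ant1:(0,4)->W->(0,3)
  grid max=3 at (3,3)
Step 6: ant0:(3,3)->N->(2,3) | ant1:(0,3)->E->(0,4)
  grid max=2 at (3,3)

(2,3) (0,4)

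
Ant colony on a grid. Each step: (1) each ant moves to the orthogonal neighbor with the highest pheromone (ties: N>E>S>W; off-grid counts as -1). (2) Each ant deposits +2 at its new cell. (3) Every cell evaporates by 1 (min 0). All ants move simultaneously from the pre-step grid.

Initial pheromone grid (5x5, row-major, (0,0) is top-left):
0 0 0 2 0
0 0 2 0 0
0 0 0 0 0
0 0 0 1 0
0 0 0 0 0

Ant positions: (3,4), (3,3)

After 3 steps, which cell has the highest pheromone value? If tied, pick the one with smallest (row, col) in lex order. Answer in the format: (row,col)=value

Answer: (3,3)=4

Derivation:
Step 1: ant0:(3,4)->W->(3,3) | ant1:(3,3)->N->(2,3)
  grid max=2 at (3,3)
Step 2: ant0:(3,3)->N->(2,3) | ant1:(2,3)->S->(3,3)
  grid max=3 at (3,3)
Step 3: ant0:(2,3)->S->(3,3) | ant1:(3,3)->N->(2,3)
  grid max=4 at (3,3)
Final grid:
  0 0 0 0 0
  0 0 0 0 0
  0 0 0 3 0
  0 0 0 4 0
  0 0 0 0 0
Max pheromone 4 at (3,3)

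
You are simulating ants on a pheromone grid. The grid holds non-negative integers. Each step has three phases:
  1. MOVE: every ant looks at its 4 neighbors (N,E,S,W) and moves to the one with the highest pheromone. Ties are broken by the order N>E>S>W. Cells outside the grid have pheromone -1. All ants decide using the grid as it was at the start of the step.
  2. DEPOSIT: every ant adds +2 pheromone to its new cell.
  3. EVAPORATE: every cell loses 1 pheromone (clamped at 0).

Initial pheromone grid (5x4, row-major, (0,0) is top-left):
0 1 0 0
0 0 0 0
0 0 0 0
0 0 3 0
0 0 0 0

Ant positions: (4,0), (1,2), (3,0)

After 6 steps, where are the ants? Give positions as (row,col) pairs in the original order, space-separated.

Step 1: ant0:(4,0)->N->(3,0) | ant1:(1,2)->N->(0,2) | ant2:(3,0)->N->(2,0)
  grid max=2 at (3,2)
Step 2: ant0:(3,0)->N->(2,0) | ant1:(0,2)->E->(0,3) | ant2:(2,0)->S->(3,0)
  grid max=2 at (2,0)
Step 3: ant0:(2,0)->S->(3,0) | ant1:(0,3)->S->(1,3) | ant2:(3,0)->N->(2,0)
  grid max=3 at (2,0)
Step 4: ant0:(3,0)->N->(2,0) | ant1:(1,3)->N->(0,3) | ant2:(2,0)->S->(3,0)
  grid max=4 at (2,0)
Step 5: ant0:(2,0)->S->(3,0) | ant1:(0,3)->S->(1,3) | ant2:(3,0)->N->(2,0)
  grid max=5 at (2,0)
Step 6: ant0:(3,0)->N->(2,0) | ant1:(1,3)->N->(0,3) | ant2:(2,0)->S->(3,0)
  grid max=6 at (2,0)

(2,0) (0,3) (3,0)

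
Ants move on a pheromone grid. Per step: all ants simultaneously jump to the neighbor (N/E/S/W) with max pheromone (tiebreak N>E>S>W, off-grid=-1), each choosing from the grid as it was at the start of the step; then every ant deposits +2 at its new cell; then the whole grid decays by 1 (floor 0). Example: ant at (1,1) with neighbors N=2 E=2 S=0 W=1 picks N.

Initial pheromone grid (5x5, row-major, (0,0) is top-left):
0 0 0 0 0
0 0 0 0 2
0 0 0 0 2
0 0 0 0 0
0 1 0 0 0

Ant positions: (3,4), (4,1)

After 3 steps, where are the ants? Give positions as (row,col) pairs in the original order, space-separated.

Step 1: ant0:(3,4)->N->(2,4) | ant1:(4,1)->N->(3,1)
  grid max=3 at (2,4)
Step 2: ant0:(2,4)->N->(1,4) | ant1:(3,1)->N->(2,1)
  grid max=2 at (1,4)
Step 3: ant0:(1,4)->S->(2,4) | ant1:(2,1)->N->(1,1)
  grid max=3 at (2,4)

(2,4) (1,1)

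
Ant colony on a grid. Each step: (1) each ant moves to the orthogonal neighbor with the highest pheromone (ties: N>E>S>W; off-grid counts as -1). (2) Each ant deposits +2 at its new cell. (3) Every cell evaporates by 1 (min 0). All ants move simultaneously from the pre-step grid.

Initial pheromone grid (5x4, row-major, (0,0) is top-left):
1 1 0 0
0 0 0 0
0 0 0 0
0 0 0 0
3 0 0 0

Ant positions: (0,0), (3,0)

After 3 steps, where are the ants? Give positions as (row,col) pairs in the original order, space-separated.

Step 1: ant0:(0,0)->E->(0,1) | ant1:(3,0)->S->(4,0)
  grid max=4 at (4,0)
Step 2: ant0:(0,1)->E->(0,2) | ant1:(4,0)->N->(3,0)
  grid max=3 at (4,0)
Step 3: ant0:(0,2)->W->(0,1) | ant1:(3,0)->S->(4,0)
  grid max=4 at (4,0)

(0,1) (4,0)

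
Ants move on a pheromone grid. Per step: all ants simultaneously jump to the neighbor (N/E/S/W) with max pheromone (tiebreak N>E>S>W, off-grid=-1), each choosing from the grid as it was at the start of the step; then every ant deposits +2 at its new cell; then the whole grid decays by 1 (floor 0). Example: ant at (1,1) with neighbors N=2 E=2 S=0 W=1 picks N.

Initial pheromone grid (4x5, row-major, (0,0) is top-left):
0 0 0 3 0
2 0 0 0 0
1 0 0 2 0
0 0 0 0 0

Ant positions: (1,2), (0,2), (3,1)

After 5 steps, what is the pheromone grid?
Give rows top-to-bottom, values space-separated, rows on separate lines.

After step 1: ants at (0,2),(0,3),(2,1)
  0 0 1 4 0
  1 0 0 0 0
  0 1 0 1 0
  0 0 0 0 0
After step 2: ants at (0,3),(0,2),(1,1)
  0 0 2 5 0
  0 1 0 0 0
  0 0 0 0 0
  0 0 0 0 0
After step 3: ants at (0,2),(0,3),(0,1)
  0 1 3 6 0
  0 0 0 0 0
  0 0 0 0 0
  0 0 0 0 0
After step 4: ants at (0,3),(0,2),(0,2)
  0 0 6 7 0
  0 0 0 0 0
  0 0 0 0 0
  0 0 0 0 0
After step 5: ants at (0,2),(0,3),(0,3)
  0 0 7 10 0
  0 0 0 0 0
  0 0 0 0 0
  0 0 0 0 0

0 0 7 10 0
0 0 0 0 0
0 0 0 0 0
0 0 0 0 0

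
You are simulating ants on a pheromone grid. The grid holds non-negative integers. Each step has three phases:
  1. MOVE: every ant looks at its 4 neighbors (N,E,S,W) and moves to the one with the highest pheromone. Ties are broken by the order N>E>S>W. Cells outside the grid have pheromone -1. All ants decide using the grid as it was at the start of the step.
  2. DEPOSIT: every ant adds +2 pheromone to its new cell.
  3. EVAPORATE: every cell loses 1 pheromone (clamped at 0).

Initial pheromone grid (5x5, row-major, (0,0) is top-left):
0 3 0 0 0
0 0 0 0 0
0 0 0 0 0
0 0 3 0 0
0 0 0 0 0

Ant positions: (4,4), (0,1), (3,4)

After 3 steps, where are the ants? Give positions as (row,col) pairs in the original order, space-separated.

Step 1: ant0:(4,4)->N->(3,4) | ant1:(0,1)->E->(0,2) | ant2:(3,4)->N->(2,4)
  grid max=2 at (0,1)
Step 2: ant0:(3,4)->N->(2,4) | ant1:(0,2)->W->(0,1) | ant2:(2,4)->S->(3,4)
  grid max=3 at (0,1)
Step 3: ant0:(2,4)->S->(3,4) | ant1:(0,1)->E->(0,2) | ant2:(3,4)->N->(2,4)
  grid max=3 at (2,4)

(3,4) (0,2) (2,4)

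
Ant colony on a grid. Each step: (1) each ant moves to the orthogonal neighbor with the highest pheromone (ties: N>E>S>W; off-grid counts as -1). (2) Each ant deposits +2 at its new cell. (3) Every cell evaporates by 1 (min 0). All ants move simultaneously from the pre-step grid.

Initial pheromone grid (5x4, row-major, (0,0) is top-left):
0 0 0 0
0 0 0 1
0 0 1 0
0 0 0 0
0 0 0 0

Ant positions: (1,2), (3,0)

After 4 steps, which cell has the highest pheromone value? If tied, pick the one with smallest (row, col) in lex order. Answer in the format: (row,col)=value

Step 1: ant0:(1,2)->E->(1,3) | ant1:(3,0)->N->(2,0)
  grid max=2 at (1,3)
Step 2: ant0:(1,3)->N->(0,3) | ant1:(2,0)->N->(1,0)
  grid max=1 at (0,3)
Step 3: ant0:(0,3)->S->(1,3) | ant1:(1,0)->N->(0,0)
  grid max=2 at (1,3)
Step 4: ant0:(1,3)->N->(0,3) | ant1:(0,0)->E->(0,1)
  grid max=1 at (0,1)
Final grid:
  0 1 0 1
  0 0 0 1
  0 0 0 0
  0 0 0 0
  0 0 0 0
Max pheromone 1 at (0,1)

Answer: (0,1)=1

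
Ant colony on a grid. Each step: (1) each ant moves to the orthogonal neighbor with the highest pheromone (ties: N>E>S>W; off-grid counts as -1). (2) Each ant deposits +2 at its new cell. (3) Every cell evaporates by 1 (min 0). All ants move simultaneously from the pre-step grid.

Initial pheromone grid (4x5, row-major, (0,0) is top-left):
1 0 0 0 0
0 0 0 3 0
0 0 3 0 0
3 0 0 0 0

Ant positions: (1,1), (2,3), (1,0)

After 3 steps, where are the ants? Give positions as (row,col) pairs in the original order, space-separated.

Step 1: ant0:(1,1)->N->(0,1) | ant1:(2,3)->N->(1,3) | ant2:(1,0)->N->(0,0)
  grid max=4 at (1,3)
Step 2: ant0:(0,1)->W->(0,0) | ant1:(1,3)->N->(0,3) | ant2:(0,0)->E->(0,1)
  grid max=3 at (0,0)
Step 3: ant0:(0,0)->E->(0,1) | ant1:(0,3)->S->(1,3) | ant2:(0,1)->W->(0,0)
  grid max=4 at (0,0)

(0,1) (1,3) (0,0)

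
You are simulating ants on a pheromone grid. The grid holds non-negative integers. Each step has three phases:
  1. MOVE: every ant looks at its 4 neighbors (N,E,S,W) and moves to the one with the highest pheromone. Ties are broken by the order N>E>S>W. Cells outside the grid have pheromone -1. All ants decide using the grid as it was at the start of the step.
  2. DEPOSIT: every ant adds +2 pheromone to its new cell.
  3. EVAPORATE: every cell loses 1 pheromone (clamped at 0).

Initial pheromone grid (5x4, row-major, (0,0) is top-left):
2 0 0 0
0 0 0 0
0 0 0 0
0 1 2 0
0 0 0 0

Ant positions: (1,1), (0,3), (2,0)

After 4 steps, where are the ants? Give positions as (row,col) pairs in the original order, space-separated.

Step 1: ant0:(1,1)->N->(0,1) | ant1:(0,3)->S->(1,3) | ant2:(2,0)->N->(1,0)
  grid max=1 at (0,0)
Step 2: ant0:(0,1)->W->(0,0) | ant1:(1,3)->N->(0,3) | ant2:(1,0)->N->(0,0)
  grid max=4 at (0,0)
Step 3: ant0:(0,0)->E->(0,1) | ant1:(0,3)->S->(1,3) | ant2:(0,0)->E->(0,1)
  grid max=3 at (0,0)
Step 4: ant0:(0,1)->W->(0,0) | ant1:(1,3)->N->(0,3) | ant2:(0,1)->W->(0,0)
  grid max=6 at (0,0)

(0,0) (0,3) (0,0)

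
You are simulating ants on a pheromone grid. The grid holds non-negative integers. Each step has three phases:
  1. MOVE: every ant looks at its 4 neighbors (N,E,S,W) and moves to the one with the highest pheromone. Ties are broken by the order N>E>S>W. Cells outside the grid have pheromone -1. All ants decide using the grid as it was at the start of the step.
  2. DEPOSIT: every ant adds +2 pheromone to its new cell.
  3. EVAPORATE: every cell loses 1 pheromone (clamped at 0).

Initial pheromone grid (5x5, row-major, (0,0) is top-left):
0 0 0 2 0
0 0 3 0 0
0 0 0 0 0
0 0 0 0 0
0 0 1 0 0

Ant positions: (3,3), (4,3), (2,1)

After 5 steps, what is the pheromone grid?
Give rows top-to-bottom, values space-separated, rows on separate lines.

After step 1: ants at (2,3),(4,2),(1,1)
  0 0 0 1 0
  0 1 2 0 0
  0 0 0 1 0
  0 0 0 0 0
  0 0 2 0 0
After step 2: ants at (1,3),(3,2),(1,2)
  0 0 0 0 0
  0 0 3 1 0
  0 0 0 0 0
  0 0 1 0 0
  0 0 1 0 0
After step 3: ants at (1,2),(4,2),(1,3)
  0 0 0 0 0
  0 0 4 2 0
  0 0 0 0 0
  0 0 0 0 0
  0 0 2 0 0
After step 4: ants at (1,3),(3,2),(1,2)
  0 0 0 0 0
  0 0 5 3 0
  0 0 0 0 0
  0 0 1 0 0
  0 0 1 0 0
After step 5: ants at (1,2),(4,2),(1,3)
  0 0 0 0 0
  0 0 6 4 0
  0 0 0 0 0
  0 0 0 0 0
  0 0 2 0 0

0 0 0 0 0
0 0 6 4 0
0 0 0 0 0
0 0 0 0 0
0 0 2 0 0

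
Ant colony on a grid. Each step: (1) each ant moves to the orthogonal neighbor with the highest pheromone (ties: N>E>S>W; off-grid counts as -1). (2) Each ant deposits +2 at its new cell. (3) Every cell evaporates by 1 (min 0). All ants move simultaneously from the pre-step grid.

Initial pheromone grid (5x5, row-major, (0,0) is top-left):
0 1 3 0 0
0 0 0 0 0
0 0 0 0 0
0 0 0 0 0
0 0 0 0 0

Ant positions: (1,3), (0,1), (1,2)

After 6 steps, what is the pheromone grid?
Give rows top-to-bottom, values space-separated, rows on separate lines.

After step 1: ants at (0,3),(0,2),(0,2)
  0 0 6 1 0
  0 0 0 0 0
  0 0 0 0 0
  0 0 0 0 0
  0 0 0 0 0
After step 2: ants at (0,2),(0,3),(0,3)
  0 0 7 4 0
  0 0 0 0 0
  0 0 0 0 0
  0 0 0 0 0
  0 0 0 0 0
After step 3: ants at (0,3),(0,2),(0,2)
  0 0 10 5 0
  0 0 0 0 0
  0 0 0 0 0
  0 0 0 0 0
  0 0 0 0 0
After step 4: ants at (0,2),(0,3),(0,3)
  0 0 11 8 0
  0 0 0 0 0
  0 0 0 0 0
  0 0 0 0 0
  0 0 0 0 0
After step 5: ants at (0,3),(0,2),(0,2)
  0 0 14 9 0
  0 0 0 0 0
  0 0 0 0 0
  0 0 0 0 0
  0 0 0 0 0
After step 6: ants at (0,2),(0,3),(0,3)
  0 0 15 12 0
  0 0 0 0 0
  0 0 0 0 0
  0 0 0 0 0
  0 0 0 0 0

0 0 15 12 0
0 0 0 0 0
0 0 0 0 0
0 0 0 0 0
0 0 0 0 0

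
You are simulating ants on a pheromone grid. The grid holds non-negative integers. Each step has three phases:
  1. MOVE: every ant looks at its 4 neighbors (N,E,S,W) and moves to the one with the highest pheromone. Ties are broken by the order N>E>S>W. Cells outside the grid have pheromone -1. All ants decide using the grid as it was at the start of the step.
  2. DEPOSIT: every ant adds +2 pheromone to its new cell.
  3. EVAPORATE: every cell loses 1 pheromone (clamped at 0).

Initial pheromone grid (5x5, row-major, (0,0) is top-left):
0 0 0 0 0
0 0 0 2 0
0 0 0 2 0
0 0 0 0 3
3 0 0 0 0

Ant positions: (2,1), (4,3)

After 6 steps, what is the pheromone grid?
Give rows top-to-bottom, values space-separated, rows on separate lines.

After step 1: ants at (1,1),(3,3)
  0 0 0 0 0
  0 1 0 1 0
  0 0 0 1 0
  0 0 0 1 2
  2 0 0 0 0
After step 2: ants at (0,1),(3,4)
  0 1 0 0 0
  0 0 0 0 0
  0 0 0 0 0
  0 0 0 0 3
  1 0 0 0 0
After step 3: ants at (0,2),(2,4)
  0 0 1 0 0
  0 0 0 0 0
  0 0 0 0 1
  0 0 0 0 2
  0 0 0 0 0
After step 4: ants at (0,3),(3,4)
  0 0 0 1 0
  0 0 0 0 0
  0 0 0 0 0
  0 0 0 0 3
  0 0 0 0 0
After step 5: ants at (0,4),(2,4)
  0 0 0 0 1
  0 0 0 0 0
  0 0 0 0 1
  0 0 0 0 2
  0 0 0 0 0
After step 6: ants at (1,4),(3,4)
  0 0 0 0 0
  0 0 0 0 1
  0 0 0 0 0
  0 0 0 0 3
  0 0 0 0 0

0 0 0 0 0
0 0 0 0 1
0 0 0 0 0
0 0 0 0 3
0 0 0 0 0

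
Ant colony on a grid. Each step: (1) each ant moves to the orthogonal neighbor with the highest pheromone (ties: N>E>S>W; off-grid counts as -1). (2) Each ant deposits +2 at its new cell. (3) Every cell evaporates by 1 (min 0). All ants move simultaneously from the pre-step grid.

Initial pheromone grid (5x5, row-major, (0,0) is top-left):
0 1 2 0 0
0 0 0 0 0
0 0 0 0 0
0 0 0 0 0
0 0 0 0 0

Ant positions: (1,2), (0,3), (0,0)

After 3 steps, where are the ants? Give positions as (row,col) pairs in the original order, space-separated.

Step 1: ant0:(1,2)->N->(0,2) | ant1:(0,3)->W->(0,2) | ant2:(0,0)->E->(0,1)
  grid max=5 at (0,2)
Step 2: ant0:(0,2)->W->(0,1) | ant1:(0,2)->W->(0,1) | ant2:(0,1)->E->(0,2)
  grid max=6 at (0,2)
Step 3: ant0:(0,1)->E->(0,2) | ant1:(0,1)->E->(0,2) | ant2:(0,2)->W->(0,1)
  grid max=9 at (0,2)

(0,2) (0,2) (0,1)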